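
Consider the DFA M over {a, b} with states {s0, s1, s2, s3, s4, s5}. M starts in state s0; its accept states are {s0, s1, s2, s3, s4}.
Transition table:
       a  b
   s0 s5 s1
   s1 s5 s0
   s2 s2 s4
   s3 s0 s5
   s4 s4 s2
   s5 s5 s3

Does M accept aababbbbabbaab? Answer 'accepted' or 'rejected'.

s0 --a--> s5
s5 --a--> s5
s5 --b--> s3
s3 --a--> s0
s0 --b--> s1
s1 --b--> s0
s0 --b--> s1
s1 --b--> s0
s0 --a--> s5
s5 --b--> s3
s3 --b--> s5
s5 --a--> s5
s5 --a--> s5
s5 --b--> s3
End in state s3, which is an accepting state.

accepted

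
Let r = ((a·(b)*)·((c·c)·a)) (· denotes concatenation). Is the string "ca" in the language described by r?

no

No split of ca into u·v has (a·(b)*) matching u and ((c·c)·a) matching v.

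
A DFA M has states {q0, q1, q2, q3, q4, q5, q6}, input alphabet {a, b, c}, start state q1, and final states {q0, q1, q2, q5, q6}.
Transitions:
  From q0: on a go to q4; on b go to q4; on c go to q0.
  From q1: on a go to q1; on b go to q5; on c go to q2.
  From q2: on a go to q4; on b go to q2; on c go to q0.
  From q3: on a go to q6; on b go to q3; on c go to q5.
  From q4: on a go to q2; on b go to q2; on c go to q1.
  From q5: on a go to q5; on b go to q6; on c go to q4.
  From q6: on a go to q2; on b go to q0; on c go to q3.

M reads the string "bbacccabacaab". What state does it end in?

q5

q1 --b--> q5
q5 --b--> q6
q6 --a--> q2
q2 --c--> q0
q0 --c--> q0
q0 --c--> q0
q0 --a--> q4
q4 --b--> q2
q2 --a--> q4
q4 --c--> q1
q1 --a--> q1
q1 --a--> q1
q1 --b--> q5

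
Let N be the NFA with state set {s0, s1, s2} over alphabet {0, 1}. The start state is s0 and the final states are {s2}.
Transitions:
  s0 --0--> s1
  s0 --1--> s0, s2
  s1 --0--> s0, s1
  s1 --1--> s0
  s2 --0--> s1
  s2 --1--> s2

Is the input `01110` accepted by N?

Start: {s0}
read 0: {s1}
read 1: {s0}
read 1: {s0, s2}
read 1: {s0, s2}
read 0: {s1}
Reachable ∩ accepting = {} — empty.

rejected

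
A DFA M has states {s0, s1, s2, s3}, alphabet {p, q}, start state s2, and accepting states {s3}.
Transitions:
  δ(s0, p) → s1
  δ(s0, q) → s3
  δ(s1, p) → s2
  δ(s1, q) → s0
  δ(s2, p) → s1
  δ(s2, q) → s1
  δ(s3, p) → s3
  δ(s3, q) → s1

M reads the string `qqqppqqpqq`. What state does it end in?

s2 --q--> s1
s1 --q--> s0
s0 --q--> s3
s3 --p--> s3
s3 --p--> s3
s3 --q--> s1
s1 --q--> s0
s0 --p--> s1
s1 --q--> s0
s0 --q--> s3

s3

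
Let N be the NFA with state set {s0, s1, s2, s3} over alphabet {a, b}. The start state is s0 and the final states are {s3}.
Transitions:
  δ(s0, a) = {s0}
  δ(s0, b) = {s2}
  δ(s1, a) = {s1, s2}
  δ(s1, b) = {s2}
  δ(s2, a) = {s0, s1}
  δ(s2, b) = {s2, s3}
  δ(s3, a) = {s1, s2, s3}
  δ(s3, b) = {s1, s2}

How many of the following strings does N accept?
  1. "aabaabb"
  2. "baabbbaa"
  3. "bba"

3

"aabaabb": accepted
"baabbbaa": accepted
"bba": accepted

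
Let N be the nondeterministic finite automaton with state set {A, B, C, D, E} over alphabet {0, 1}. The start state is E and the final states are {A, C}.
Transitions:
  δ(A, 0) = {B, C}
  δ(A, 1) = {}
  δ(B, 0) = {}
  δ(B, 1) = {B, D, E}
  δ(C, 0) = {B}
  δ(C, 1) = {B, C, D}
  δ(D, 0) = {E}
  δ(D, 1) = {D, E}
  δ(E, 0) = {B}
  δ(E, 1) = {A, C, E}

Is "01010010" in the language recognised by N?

Start: {E}
read 0: {B}
read 1: {B, D, E}
read 0: {B, E}
read 1: {A, B, C, D, E}
read 0: {B, C, E}
read 0: {B}
read 1: {B, D, E}
read 0: {B, E}
Reachable ∩ accepting = {} — empty.

rejected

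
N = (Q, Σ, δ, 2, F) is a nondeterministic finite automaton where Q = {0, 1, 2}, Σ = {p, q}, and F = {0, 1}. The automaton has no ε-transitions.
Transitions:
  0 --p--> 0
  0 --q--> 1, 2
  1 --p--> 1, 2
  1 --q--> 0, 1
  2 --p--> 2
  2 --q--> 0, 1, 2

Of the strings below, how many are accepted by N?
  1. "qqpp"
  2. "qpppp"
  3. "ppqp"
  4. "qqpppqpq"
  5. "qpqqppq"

5

"qqpp": accepted
"qpppp": accepted
"ppqp": accepted
"qqpppqpq": accepted
"qpqqppq": accepted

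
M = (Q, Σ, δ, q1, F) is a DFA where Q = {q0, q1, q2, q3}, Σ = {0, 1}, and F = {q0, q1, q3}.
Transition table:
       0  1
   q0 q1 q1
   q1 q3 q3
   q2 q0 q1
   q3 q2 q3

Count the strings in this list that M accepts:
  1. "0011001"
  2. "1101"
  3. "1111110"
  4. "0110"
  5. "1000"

"0011001": accepted
"1101": accepted
"1111110": rejected
"0110": rejected
"1000": accepted

3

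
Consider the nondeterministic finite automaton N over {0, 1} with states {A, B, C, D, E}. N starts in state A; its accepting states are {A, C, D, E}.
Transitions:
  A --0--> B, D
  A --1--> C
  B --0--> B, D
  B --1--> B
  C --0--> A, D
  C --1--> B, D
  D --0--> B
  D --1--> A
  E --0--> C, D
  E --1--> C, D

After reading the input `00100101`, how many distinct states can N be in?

Start: {A}
read 0: {B, D}
read 0: {B, D}
read 1: {A, B}
read 0: {B, D}
read 0: {B, D}
read 1: {A, B}
read 0: {B, D}
read 1: {A, B}
Final reachable set {A, B} has 2 states.

2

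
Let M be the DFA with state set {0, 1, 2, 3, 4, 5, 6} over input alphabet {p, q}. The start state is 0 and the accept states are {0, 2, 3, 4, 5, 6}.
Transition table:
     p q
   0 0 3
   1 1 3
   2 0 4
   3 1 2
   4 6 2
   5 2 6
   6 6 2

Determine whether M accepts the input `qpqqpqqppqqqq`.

0 --q--> 3
3 --p--> 1
1 --q--> 3
3 --q--> 2
2 --p--> 0
0 --q--> 3
3 --q--> 2
2 --p--> 0
0 --p--> 0
0 --q--> 3
3 --q--> 2
2 --q--> 4
4 --q--> 2
End in state 2, which is an accepting state.

accepted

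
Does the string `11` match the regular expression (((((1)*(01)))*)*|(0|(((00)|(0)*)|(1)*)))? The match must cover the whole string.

yes

The right alternative (0|(((00)|(0)*)|(1)*)) matches 11.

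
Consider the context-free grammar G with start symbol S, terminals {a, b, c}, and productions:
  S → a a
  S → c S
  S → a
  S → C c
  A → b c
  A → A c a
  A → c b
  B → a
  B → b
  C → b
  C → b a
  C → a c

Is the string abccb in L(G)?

no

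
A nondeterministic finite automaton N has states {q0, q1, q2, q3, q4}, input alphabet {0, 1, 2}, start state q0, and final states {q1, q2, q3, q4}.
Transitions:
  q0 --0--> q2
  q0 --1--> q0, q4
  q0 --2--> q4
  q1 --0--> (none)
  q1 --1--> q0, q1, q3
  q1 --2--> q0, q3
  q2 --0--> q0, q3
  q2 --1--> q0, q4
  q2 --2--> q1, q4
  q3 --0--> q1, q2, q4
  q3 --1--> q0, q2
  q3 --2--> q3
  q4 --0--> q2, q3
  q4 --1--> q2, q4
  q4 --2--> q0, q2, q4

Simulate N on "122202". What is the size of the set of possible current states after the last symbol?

5

Start: {q0}
read 1: {q0, q4}
read 2: {q0, q2, q4}
read 2: {q0, q1, q2, q4}
read 2: {q0, q1, q2, q3, q4}
read 0: {q0, q1, q2, q3, q4}
read 2: {q0, q1, q2, q3, q4}
Final reachable set {q0, q1, q2, q3, q4} has 5 states.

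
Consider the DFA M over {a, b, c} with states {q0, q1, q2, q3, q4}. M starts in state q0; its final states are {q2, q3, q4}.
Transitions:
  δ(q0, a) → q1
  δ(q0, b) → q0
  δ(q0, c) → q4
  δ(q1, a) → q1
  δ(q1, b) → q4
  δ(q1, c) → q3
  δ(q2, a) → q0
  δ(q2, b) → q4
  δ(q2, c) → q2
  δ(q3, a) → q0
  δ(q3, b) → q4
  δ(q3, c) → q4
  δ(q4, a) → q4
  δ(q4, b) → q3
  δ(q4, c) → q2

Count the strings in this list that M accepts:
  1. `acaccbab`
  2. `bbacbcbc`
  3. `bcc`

`acaccbab`: accepted
`bbacbcbc`: accepted
`bcc`: accepted

3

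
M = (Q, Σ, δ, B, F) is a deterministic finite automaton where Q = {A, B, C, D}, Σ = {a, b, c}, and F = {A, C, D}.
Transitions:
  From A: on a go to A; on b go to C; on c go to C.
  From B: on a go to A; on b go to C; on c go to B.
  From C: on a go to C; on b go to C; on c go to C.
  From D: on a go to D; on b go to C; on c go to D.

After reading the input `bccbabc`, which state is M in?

B --b--> C
C --c--> C
C --c--> C
C --b--> C
C --a--> C
C --b--> C
C --c--> C

C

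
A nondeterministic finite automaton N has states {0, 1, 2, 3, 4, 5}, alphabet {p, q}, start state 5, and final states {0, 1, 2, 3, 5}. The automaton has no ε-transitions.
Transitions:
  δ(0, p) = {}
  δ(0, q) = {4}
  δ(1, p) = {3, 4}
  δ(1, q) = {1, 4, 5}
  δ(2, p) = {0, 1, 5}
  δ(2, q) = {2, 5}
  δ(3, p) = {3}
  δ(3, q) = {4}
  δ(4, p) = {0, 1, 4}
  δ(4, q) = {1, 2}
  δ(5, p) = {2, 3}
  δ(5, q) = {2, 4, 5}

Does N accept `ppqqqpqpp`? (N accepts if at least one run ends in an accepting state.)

Start: {5}
read p: {2, 3}
read p: {0, 1, 3, 5}
read q: {1, 2, 4, 5}
read q: {1, 2, 4, 5}
read q: {1, 2, 4, 5}
read p: {0, 1, 2, 3, 4, 5}
read q: {1, 2, 4, 5}
read p: {0, 1, 2, 3, 4, 5}
read p: {0, 1, 2, 3, 4, 5}
Reachable ∩ accepting = {0, 1, 2, 3, 5} — nonempty.

accepted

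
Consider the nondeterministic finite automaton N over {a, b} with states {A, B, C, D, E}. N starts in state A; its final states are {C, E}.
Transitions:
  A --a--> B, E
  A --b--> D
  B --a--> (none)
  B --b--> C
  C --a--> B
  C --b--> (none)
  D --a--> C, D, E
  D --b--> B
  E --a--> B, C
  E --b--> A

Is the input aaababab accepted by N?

Start: {A}
read a: {B, E}
read a: {B, C}
read a: {B}
read b: {C}
read a: {B}
read b: {C}
read a: {B}
read b: {C}
Reachable ∩ accepting = {C} — nonempty.

accepted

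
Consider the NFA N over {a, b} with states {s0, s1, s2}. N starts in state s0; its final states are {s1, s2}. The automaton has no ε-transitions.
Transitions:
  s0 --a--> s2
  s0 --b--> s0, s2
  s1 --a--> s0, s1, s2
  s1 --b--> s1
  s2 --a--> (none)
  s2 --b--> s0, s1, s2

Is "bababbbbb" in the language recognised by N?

accepted

Start: {s0}
read b: {s0, s2}
read a: {s2}
read b: {s0, s1, s2}
read a: {s0, s1, s2}
read b: {s0, s1, s2}
read b: {s0, s1, s2}
read b: {s0, s1, s2}
read b: {s0, s1, s2}
read b: {s0, s1, s2}
Reachable ∩ accepting = {s1, s2} — nonempty.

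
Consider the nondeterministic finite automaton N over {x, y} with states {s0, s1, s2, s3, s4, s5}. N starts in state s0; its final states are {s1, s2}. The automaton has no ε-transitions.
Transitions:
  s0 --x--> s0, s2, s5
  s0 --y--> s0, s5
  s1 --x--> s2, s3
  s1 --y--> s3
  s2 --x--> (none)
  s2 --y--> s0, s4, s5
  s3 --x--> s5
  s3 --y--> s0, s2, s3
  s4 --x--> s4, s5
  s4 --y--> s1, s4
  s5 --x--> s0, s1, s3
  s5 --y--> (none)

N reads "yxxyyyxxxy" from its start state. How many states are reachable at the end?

6

Start: {s0}
read y: {s0, s5}
read x: {s0, s1, s2, s3, s5}
read x: {s0, s1, s2, s3, s5}
read y: {s0, s2, s3, s4, s5}
read y: {s0, s1, s2, s3, s4, s5}
read y: {s0, s1, s2, s3, s4, s5}
read x: {s0, s1, s2, s3, s4, s5}
read x: {s0, s1, s2, s3, s4, s5}
read x: {s0, s1, s2, s3, s4, s5}
read y: {s0, s1, s2, s3, s4, s5}
Final reachable set {s0, s1, s2, s3, s4, s5} has 6 states.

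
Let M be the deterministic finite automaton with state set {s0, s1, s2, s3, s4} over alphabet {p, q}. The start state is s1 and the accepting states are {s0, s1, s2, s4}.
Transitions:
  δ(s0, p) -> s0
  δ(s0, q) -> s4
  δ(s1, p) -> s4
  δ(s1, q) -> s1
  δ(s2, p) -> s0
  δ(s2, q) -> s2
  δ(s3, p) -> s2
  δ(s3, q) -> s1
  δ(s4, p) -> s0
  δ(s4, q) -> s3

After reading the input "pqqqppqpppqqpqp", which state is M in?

s0

s1 --p--> s4
s4 --q--> s3
s3 --q--> s1
s1 --q--> s1
s1 --p--> s4
s4 --p--> s0
s0 --q--> s4
s4 --p--> s0
s0 --p--> s0
s0 --p--> s0
s0 --q--> s4
s4 --q--> s3
s3 --p--> s2
s2 --q--> s2
s2 --p--> s0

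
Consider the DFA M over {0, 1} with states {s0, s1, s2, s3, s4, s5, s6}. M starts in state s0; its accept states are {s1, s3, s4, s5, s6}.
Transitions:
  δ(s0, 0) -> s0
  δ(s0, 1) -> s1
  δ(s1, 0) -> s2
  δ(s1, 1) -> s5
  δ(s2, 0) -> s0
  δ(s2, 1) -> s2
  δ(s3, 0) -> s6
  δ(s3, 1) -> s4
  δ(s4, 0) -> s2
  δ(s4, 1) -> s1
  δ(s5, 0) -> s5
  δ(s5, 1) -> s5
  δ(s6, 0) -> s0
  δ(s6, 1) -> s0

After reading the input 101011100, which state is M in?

s5

s0 --1--> s1
s1 --0--> s2
s2 --1--> s2
s2 --0--> s0
s0 --1--> s1
s1 --1--> s5
s5 --1--> s5
s5 --0--> s5
s5 --0--> s5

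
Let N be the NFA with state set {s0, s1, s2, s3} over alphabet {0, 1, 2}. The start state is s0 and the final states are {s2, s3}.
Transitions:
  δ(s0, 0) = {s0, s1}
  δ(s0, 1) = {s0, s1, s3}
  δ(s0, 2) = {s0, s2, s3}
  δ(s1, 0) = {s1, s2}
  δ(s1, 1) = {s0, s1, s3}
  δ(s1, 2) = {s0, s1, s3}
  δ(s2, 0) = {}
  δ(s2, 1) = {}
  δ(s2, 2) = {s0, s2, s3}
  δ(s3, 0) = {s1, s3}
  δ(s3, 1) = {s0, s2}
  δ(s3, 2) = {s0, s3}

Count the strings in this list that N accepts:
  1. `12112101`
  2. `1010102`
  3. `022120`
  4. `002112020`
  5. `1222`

`12112101`: accepted
`1010102`: accepted
`022120`: accepted
`002112020`: accepted
`1222`: accepted

5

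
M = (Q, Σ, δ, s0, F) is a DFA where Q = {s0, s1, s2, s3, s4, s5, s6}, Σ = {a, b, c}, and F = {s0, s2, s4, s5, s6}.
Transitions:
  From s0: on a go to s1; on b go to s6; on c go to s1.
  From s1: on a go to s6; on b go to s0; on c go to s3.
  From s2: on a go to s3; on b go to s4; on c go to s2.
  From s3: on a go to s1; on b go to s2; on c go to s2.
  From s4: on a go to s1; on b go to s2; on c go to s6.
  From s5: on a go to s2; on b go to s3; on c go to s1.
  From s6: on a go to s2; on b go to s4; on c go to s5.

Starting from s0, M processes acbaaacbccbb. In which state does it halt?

s0 --a--> s1
s1 --c--> s3
s3 --b--> s2
s2 --a--> s3
s3 --a--> s1
s1 --a--> s6
s6 --c--> s5
s5 --b--> s3
s3 --c--> s2
s2 --c--> s2
s2 --b--> s4
s4 --b--> s2

s2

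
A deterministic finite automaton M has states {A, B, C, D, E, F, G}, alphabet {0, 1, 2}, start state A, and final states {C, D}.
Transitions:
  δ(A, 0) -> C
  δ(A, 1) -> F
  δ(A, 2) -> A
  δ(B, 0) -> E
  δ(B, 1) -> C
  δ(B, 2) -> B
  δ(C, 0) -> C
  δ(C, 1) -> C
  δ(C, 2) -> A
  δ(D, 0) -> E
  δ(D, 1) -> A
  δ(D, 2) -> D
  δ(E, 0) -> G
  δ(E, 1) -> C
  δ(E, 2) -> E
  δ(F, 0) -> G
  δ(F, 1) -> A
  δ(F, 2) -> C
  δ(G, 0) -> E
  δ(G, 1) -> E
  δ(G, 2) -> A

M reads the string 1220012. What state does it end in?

A --1--> F
F --2--> C
C --2--> A
A --0--> C
C --0--> C
C --1--> C
C --2--> A

A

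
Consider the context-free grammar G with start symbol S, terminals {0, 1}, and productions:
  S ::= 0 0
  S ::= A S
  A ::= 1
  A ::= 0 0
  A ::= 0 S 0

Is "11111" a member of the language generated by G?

no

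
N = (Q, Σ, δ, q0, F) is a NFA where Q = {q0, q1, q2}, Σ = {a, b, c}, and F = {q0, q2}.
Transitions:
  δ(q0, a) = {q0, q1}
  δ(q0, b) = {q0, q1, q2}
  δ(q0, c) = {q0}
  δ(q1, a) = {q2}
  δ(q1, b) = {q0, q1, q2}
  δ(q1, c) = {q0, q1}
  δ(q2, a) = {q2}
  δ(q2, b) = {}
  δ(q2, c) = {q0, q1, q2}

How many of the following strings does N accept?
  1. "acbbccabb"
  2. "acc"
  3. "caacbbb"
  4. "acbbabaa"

"acbbccabb": accepted
"acc": accepted
"caacbbb": accepted
"acbbabaa": accepted

4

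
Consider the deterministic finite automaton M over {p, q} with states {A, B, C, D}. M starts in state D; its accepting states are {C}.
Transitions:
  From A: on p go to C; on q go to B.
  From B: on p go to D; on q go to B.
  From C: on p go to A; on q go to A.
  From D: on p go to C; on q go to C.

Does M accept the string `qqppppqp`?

rejected

D --q--> C
C --q--> A
A --p--> C
C --p--> A
A --p--> C
C --p--> A
A --q--> B
B --p--> D
End in state D, which is not an accepting state.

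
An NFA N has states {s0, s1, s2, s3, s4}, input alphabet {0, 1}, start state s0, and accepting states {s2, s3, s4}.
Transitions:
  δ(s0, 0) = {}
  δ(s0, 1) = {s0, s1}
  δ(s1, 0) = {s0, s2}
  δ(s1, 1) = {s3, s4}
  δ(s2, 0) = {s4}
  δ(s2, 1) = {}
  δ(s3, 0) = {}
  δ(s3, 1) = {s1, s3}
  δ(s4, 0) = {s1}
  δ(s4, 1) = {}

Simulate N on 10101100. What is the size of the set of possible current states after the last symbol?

3

Start: {s0}
read 1: {s0, s1}
read 0: {s0, s2}
read 1: {s0, s1}
read 0: {s0, s2}
read 1: {s0, s1}
read 1: {s0, s1, s3, s4}
read 0: {s0, s1, s2}
read 0: {s0, s2, s4}
Final reachable set {s0, s2, s4} has 3 states.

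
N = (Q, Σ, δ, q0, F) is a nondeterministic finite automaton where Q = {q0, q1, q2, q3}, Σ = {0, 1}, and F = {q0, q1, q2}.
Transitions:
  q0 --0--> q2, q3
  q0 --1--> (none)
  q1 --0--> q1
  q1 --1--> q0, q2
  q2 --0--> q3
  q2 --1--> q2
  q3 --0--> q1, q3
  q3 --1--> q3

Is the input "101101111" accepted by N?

rejected

Start: {q0}
read 1: {}
The reachable set is empty and stays empty for the remaining 8 symbols.
Reachable ∩ accepting = {} — empty.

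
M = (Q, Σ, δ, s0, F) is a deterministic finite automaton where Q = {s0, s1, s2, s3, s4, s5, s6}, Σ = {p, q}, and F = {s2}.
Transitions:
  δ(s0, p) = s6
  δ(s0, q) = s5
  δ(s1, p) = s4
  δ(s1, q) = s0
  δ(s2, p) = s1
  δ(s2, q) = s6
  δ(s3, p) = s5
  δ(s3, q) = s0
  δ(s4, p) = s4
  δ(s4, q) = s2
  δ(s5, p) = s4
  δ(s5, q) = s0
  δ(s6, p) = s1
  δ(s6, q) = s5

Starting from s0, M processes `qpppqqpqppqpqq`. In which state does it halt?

s0

s0 --q--> s5
s5 --p--> s4
s4 --p--> s4
s4 --p--> s4
s4 --q--> s2
s2 --q--> s6
s6 --p--> s1
s1 --q--> s0
s0 --p--> s6
s6 --p--> s1
s1 --q--> s0
s0 --p--> s6
s6 --q--> s5
s5 --q--> s0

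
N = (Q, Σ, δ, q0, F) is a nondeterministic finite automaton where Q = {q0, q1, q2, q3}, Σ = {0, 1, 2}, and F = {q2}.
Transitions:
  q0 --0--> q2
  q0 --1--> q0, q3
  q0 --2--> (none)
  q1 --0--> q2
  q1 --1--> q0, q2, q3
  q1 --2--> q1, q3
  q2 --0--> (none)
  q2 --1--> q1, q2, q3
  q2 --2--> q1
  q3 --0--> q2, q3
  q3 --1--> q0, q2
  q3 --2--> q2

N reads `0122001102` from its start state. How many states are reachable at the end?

2

Start: {q0}
read 0: {q2}
read 1: {q1, q2, q3}
read 2: {q1, q2, q3}
read 2: {q1, q2, q3}
read 0: {q2, q3}
read 0: {q2, q3}
read 1: {q0, q1, q2, q3}
read 1: {q0, q1, q2, q3}
read 0: {q2, q3}
read 2: {q1, q2}
Final reachable set {q1, q2} has 2 states.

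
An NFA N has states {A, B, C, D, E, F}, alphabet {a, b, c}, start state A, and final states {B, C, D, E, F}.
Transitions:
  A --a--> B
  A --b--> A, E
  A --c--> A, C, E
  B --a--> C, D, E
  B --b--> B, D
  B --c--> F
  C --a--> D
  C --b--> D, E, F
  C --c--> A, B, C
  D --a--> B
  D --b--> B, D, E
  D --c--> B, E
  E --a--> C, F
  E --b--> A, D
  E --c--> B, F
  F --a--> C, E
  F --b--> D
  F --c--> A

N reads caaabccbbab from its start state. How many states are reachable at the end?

5

Start: {A}
read c: {A, C, E}
read a: {B, C, D, F}
read a: {B, C, D, E}
read a: {B, C, D, E, F}
read b: {A, B, D, E, F}
read c: {A, B, C, E, F}
read c: {A, B, C, E, F}
read b: {A, B, D, E, F}
read b: {A, B, D, E}
read a: {B, C, D, E, F}
read b: {A, B, D, E, F}
Final reachable set {A, B, D, E, F} has 5 states.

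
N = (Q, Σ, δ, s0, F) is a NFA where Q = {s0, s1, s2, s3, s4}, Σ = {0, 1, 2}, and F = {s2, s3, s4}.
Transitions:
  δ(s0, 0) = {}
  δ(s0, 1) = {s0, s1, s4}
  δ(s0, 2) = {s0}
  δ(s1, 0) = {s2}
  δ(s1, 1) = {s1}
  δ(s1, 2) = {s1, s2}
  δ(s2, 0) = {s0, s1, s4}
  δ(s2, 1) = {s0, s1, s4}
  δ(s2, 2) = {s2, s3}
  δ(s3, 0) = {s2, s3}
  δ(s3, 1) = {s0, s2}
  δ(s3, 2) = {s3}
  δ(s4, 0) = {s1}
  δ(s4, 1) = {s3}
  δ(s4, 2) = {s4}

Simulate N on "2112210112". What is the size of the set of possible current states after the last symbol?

5

Start: {s0}
read 2: {s0}
read 1: {s0, s1, s4}
read 1: {s0, s1, s3, s4}
read 2: {s0, s1, s2, s3, s4}
read 2: {s0, s1, s2, s3, s4}
read 1: {s0, s1, s2, s3, s4}
read 0: {s0, s1, s2, s3, s4}
read 1: {s0, s1, s2, s3, s4}
read 1: {s0, s1, s2, s3, s4}
read 2: {s0, s1, s2, s3, s4}
Final reachable set {s0, s1, s2, s3, s4} has 5 states.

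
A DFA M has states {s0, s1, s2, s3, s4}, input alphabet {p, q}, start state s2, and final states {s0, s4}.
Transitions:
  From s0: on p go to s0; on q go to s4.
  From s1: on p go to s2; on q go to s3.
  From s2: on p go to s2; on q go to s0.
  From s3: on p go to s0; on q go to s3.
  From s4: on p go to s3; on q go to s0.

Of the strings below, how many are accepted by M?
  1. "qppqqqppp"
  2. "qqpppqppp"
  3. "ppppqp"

3

"qppqqqppp": accepted
"qqpppqppp": accepted
"ppppqp": accepted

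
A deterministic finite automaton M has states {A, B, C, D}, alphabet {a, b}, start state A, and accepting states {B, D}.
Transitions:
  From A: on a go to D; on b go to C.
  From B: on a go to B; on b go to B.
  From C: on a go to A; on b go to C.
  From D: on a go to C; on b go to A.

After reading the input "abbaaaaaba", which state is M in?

D

A --a--> D
D --b--> A
A --b--> C
C --a--> A
A --a--> D
D --a--> C
C --a--> A
A --a--> D
D --b--> A
A --a--> D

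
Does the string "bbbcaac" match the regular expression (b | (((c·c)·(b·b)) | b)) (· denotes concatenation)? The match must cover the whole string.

no

Neither b nor (((c·c)·(b·b))|b) matches bbbcaac.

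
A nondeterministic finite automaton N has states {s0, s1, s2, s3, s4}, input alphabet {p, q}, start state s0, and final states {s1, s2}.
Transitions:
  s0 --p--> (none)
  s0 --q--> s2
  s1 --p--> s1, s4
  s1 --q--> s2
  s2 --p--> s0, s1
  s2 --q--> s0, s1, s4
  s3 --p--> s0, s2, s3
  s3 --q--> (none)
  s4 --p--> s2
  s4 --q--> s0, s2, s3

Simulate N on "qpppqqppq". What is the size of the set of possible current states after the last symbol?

5

Start: {s0}
read q: {s2}
read p: {s0, s1}
read p: {s1, s4}
read p: {s1, s2, s4}
read q: {s0, s1, s2, s3, s4}
read q: {s0, s1, s2, s3, s4}
read p: {s0, s1, s2, s3, s4}
read p: {s0, s1, s2, s3, s4}
read q: {s0, s1, s2, s3, s4}
Final reachable set {s0, s1, s2, s3, s4} has 5 states.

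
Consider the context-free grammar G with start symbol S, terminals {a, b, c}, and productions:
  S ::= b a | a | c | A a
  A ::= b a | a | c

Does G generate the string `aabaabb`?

no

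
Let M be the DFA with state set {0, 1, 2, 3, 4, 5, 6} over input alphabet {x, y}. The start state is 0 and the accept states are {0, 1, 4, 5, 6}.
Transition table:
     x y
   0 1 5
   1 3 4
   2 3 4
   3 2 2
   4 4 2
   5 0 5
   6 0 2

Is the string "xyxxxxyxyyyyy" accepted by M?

0 --x--> 1
1 --y--> 4
4 --x--> 4
4 --x--> 4
4 --x--> 4
4 --x--> 4
4 --y--> 2
2 --x--> 3
3 --y--> 2
2 --y--> 4
4 --y--> 2
2 --y--> 4
4 --y--> 2
End in state 2, which is not an accepting state.

rejected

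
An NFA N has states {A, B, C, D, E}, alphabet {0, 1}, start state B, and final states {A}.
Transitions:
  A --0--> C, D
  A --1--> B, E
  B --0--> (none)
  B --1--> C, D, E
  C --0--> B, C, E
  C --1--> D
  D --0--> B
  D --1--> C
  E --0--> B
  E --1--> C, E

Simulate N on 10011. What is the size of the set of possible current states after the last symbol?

3

Start: {B}
read 1: {C, D, E}
read 0: {B, C, E}
read 0: {B, C, E}
read 1: {C, D, E}
read 1: {C, D, E}
Final reachable set {C, D, E} has 3 states.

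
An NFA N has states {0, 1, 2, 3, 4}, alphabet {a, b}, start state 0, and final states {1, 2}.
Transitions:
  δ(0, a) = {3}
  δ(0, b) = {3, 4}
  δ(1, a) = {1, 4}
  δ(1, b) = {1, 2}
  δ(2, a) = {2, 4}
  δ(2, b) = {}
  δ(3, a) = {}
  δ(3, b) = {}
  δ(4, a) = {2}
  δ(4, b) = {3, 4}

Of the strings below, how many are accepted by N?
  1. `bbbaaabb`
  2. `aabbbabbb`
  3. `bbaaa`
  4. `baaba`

2

`bbbaaabb`: rejected
`aabbbabbb`: rejected
`bbaaa`: accepted
`baaba`: accepted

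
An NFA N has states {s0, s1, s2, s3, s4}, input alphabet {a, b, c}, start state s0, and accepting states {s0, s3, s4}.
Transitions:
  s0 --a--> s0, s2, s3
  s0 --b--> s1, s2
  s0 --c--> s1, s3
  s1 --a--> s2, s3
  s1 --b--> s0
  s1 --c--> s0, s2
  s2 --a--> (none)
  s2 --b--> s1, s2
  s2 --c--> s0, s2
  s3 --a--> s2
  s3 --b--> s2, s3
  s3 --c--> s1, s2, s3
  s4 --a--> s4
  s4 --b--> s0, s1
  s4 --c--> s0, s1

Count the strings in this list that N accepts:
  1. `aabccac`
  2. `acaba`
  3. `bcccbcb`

`aabccac`: accepted
`acaba`: accepted
`bcccbcb`: accepted

3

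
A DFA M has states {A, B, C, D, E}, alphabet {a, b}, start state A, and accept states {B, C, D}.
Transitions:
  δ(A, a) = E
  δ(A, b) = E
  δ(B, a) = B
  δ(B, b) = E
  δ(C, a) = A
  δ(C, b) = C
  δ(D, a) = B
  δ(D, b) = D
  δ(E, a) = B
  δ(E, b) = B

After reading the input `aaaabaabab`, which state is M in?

E

A --a--> E
E --a--> B
B --a--> B
B --a--> B
B --b--> E
E --a--> B
B --a--> B
B --b--> E
E --a--> B
B --b--> E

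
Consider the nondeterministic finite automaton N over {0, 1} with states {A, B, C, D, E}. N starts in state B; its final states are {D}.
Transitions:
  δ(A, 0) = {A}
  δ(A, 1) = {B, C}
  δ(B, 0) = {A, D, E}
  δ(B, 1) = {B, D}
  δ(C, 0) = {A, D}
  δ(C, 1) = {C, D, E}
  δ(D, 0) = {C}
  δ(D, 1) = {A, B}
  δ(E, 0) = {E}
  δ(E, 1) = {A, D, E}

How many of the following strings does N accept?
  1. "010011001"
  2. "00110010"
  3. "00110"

3

"010011001": accepted
"00110010": accepted
"00110": accepted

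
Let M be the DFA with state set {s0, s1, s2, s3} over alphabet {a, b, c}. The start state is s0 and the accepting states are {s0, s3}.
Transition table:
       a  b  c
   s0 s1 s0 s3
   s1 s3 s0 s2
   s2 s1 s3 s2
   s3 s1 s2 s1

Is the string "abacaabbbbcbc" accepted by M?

accepted

s0 --a--> s1
s1 --b--> s0
s0 --a--> s1
s1 --c--> s2
s2 --a--> s1
s1 --a--> s3
s3 --b--> s2
s2 --b--> s3
s3 --b--> s2
s2 --b--> s3
s3 --c--> s1
s1 --b--> s0
s0 --c--> s3
End in state s3, which is an accepting state.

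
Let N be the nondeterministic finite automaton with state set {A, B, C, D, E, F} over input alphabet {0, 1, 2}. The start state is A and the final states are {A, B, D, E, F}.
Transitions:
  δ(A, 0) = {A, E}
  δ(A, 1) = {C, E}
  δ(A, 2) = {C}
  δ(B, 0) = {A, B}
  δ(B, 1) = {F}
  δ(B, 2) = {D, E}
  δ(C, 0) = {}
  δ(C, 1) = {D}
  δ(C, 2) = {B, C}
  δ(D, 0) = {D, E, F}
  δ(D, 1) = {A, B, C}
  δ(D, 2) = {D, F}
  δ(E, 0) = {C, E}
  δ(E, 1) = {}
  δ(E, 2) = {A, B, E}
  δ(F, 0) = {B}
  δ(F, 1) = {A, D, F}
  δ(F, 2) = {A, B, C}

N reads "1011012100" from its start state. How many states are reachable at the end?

6

Start: {A}
read 1: {C, E}
read 0: {C, E}
read 1: {D}
read 1: {A, B, C}
read 0: {A, B, E}
read 1: {C, E, F}
read 2: {A, B, C, E}
read 1: {C, D, E, F}
read 0: {B, C, D, E, F}
read 0: {A, B, C, D, E, F}
Final reachable set {A, B, C, D, E, F} has 6 states.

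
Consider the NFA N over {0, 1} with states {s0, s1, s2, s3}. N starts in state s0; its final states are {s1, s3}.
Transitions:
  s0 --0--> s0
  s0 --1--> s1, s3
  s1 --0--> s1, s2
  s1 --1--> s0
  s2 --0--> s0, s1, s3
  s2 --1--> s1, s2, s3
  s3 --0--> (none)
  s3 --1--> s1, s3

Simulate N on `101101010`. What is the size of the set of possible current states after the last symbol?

4

Start: {s0}
read 1: {s1, s3}
read 0: {s1, s2}
read 1: {s0, s1, s2, s3}
read 1: {s0, s1, s2, s3}
read 0: {s0, s1, s2, s3}
read 1: {s0, s1, s2, s3}
read 0: {s0, s1, s2, s3}
read 1: {s0, s1, s2, s3}
read 0: {s0, s1, s2, s3}
Final reachable set {s0, s1, s2, s3} has 4 states.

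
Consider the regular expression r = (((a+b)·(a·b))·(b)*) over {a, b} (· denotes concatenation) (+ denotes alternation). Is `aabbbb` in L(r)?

Split as aab·bbb: ((a+b)·(a·b)) matches aab and (b)* matches bbb.

yes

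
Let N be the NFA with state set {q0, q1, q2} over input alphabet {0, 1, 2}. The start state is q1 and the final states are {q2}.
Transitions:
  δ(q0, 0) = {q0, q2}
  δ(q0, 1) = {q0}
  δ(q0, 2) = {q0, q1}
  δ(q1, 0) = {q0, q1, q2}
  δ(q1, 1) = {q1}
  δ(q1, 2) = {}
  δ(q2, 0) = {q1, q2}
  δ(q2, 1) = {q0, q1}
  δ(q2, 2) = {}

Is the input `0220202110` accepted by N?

accepted

Start: {q1}
read 0: {q0, q1, q2}
read 2: {q0, q1}
read 2: {q0, q1}
read 0: {q0, q1, q2}
read 2: {q0, q1}
read 0: {q0, q1, q2}
read 2: {q0, q1}
read 1: {q0, q1}
read 1: {q0, q1}
read 0: {q0, q1, q2}
Reachable ∩ accepting = {q2} — nonempty.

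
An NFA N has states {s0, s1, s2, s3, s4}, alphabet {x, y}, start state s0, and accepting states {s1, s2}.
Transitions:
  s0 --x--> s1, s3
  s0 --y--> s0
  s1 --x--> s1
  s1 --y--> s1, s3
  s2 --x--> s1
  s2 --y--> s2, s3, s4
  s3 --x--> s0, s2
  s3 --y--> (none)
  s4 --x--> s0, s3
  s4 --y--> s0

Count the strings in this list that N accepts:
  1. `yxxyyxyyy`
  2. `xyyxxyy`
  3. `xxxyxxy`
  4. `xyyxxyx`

`yxxyyxyyy`: accepted
`xyyxxyy`: accepted
`xxxyxxy`: accepted
`xyyxxyx`: accepted

4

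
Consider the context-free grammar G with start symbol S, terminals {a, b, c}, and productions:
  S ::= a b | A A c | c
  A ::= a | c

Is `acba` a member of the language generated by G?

no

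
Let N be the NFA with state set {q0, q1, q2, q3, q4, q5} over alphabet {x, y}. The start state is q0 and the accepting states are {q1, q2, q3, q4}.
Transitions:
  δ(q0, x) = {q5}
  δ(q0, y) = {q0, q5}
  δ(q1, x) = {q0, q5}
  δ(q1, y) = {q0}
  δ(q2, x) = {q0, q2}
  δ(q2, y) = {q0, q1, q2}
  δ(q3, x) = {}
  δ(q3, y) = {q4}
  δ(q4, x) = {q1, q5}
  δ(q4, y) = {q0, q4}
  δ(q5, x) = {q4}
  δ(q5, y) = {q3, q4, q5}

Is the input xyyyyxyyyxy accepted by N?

accepted

Start: {q0}
read x: {q5}
read y: {q3, q4, q5}
read y: {q0, q3, q4, q5}
read y: {q0, q3, q4, q5}
read y: {q0, q3, q4, q5}
read x: {q1, q4, q5}
read y: {q0, q3, q4, q5}
read y: {q0, q3, q4, q5}
read y: {q0, q3, q4, q5}
read x: {q1, q4, q5}
read y: {q0, q3, q4, q5}
Reachable ∩ accepting = {q3, q4} — nonempty.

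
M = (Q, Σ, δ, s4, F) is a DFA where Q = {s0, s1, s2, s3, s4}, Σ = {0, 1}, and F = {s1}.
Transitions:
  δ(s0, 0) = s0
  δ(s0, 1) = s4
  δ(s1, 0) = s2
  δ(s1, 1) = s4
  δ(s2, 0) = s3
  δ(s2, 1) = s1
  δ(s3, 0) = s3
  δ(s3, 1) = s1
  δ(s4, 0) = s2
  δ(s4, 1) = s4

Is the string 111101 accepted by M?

s4 --1--> s4
s4 --1--> s4
s4 --1--> s4
s4 --1--> s4
s4 --0--> s2
s2 --1--> s1
End in state s1, which is an accepting state.

accepted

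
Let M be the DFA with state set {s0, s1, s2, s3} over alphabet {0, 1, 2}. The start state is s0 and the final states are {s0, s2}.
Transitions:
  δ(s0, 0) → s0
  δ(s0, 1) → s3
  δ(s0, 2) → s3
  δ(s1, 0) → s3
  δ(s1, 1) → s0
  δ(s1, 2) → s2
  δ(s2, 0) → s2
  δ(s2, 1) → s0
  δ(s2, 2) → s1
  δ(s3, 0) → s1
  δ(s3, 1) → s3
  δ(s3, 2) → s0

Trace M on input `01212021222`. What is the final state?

s0 --0--> s0
s0 --1--> s3
s3 --2--> s0
s0 --1--> s3
s3 --2--> s0
s0 --0--> s0
s0 --2--> s3
s3 --1--> s3
s3 --2--> s0
s0 --2--> s3
s3 --2--> s0

s0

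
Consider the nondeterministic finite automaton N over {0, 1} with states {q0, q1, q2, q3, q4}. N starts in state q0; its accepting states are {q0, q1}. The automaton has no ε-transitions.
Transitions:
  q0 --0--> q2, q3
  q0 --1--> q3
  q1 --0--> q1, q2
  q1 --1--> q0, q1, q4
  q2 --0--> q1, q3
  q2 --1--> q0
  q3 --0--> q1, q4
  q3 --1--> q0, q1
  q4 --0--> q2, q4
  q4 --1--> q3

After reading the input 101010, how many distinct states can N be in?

Start: {q0}
read 1: {q3}
read 0: {q1, q4}
read 1: {q0, q1, q3, q4}
read 0: {q1, q2, q3, q4}
read 1: {q0, q1, q3, q4}
read 0: {q1, q2, q3, q4}
Final reachable set {q1, q2, q3, q4} has 4 states.

4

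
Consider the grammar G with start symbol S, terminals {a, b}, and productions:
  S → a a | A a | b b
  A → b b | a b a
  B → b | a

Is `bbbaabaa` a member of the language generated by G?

no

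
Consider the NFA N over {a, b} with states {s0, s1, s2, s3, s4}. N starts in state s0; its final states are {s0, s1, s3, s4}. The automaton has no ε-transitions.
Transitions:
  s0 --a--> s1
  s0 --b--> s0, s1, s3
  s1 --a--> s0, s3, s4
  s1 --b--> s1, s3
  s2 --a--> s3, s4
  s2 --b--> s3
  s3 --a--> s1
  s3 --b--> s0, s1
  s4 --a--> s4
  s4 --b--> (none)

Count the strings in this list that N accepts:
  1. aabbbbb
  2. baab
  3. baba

aabbbbb: accepted
baab: accepted
baba: accepted

3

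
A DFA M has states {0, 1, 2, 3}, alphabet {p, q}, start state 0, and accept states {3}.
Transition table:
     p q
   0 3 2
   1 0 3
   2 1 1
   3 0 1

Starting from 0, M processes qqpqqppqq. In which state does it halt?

3

0 --q--> 2
2 --q--> 1
1 --p--> 0
0 --q--> 2
2 --q--> 1
1 --p--> 0
0 --p--> 3
3 --q--> 1
1 --q--> 3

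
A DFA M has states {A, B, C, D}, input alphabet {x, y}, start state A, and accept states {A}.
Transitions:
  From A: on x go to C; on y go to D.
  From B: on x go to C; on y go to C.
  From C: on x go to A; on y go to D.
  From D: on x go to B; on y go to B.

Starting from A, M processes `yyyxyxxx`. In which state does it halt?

A --y--> D
D --y--> B
B --y--> C
C --x--> A
A --y--> D
D --x--> B
B --x--> C
C --x--> A

A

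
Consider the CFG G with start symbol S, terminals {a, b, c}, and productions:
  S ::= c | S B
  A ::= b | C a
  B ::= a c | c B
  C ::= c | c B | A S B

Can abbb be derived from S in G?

no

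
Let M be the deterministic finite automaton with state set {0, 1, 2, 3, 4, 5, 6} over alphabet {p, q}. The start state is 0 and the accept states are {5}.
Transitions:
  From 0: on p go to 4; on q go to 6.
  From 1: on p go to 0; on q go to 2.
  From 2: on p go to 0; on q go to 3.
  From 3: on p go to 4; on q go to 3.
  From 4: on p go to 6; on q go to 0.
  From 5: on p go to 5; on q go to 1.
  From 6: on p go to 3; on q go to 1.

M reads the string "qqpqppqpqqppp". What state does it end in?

6

0 --q--> 6
6 --q--> 1
1 --p--> 0
0 --q--> 6
6 --p--> 3
3 --p--> 4
4 --q--> 0
0 --p--> 4
4 --q--> 0
0 --q--> 6
6 --p--> 3
3 --p--> 4
4 --p--> 6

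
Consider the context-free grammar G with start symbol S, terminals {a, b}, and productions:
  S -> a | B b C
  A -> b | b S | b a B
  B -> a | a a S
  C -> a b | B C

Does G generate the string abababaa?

no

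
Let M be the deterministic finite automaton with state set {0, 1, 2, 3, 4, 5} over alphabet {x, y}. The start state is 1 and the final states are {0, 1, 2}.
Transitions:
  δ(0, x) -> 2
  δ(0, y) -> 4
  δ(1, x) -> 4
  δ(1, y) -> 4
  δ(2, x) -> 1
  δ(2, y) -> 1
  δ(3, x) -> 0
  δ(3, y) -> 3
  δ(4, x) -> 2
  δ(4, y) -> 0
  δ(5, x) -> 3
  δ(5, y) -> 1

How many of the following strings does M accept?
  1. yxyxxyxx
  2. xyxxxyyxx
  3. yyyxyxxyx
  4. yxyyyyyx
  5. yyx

4

yxyxxyxx: accepted
xyxxxyyxx: accepted
yyyxyxxyx: rejected
yxyyyyyx: accepted
yyx: accepted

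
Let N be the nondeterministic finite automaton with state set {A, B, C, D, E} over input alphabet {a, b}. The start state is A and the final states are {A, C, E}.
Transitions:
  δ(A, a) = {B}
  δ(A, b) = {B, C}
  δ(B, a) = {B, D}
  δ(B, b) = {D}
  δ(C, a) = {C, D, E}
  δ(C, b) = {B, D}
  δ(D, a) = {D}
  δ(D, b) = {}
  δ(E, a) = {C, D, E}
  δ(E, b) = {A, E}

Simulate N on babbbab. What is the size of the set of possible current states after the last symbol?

Start: {A}
read b: {B, C}
read a: {B, C, D, E}
read b: {A, B, D, E}
read b: {A, B, C, D, E}
read b: {A, B, C, D, E}
read a: {B, C, D, E}
read b: {A, B, D, E}
Final reachable set {A, B, D, E} has 4 states.

4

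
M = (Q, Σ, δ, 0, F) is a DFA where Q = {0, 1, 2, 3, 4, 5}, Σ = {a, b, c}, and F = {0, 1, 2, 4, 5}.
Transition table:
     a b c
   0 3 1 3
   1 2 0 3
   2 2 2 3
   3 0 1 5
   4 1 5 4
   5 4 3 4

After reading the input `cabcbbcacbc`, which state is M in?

3

0 --c--> 3
3 --a--> 0
0 --b--> 1
1 --c--> 3
3 --b--> 1
1 --b--> 0
0 --c--> 3
3 --a--> 0
0 --c--> 3
3 --b--> 1
1 --c--> 3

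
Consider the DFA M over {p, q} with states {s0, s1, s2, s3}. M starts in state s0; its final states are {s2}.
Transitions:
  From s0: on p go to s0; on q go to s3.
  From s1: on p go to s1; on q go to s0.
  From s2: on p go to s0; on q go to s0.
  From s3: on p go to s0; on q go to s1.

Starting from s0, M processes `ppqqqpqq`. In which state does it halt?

s1

s0 --p--> s0
s0 --p--> s0
s0 --q--> s3
s3 --q--> s1
s1 --q--> s0
s0 --p--> s0
s0 --q--> s3
s3 --q--> s1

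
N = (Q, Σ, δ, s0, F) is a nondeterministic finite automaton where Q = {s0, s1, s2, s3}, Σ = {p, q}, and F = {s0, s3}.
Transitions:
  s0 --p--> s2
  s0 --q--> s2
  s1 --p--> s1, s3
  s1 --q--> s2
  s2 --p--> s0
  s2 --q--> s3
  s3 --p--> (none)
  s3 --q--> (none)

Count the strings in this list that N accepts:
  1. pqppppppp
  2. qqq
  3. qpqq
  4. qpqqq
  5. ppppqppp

pqppppppp: rejected
qqq: rejected
qpqq: accepted
qpqqq: rejected
ppppqppp: accepted

2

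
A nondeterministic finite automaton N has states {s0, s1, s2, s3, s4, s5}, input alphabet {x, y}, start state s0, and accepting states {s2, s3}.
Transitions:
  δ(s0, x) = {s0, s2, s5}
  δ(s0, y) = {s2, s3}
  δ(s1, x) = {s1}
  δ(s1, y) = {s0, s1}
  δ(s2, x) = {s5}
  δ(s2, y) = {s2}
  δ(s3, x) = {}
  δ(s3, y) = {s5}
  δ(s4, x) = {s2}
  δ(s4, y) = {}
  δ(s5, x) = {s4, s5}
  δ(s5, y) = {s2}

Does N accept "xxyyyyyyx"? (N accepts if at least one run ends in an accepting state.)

Start: {s0}
read x: {s0, s2, s5}
read x: {s0, s2, s4, s5}
read y: {s2, s3}
read y: {s2, s5}
read y: {s2}
read y: {s2}
read y: {s2}
read y: {s2}
read x: {s5}
Reachable ∩ accepting = {} — empty.

rejected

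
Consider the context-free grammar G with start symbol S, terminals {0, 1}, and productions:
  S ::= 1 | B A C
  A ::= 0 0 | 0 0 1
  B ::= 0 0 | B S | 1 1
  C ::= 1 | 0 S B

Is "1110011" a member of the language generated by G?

S ⇒ BAC ⇒ BSAC ⇒ 11SAC ⇒ 111AC ⇒ 111001C ⇒ 1110011

yes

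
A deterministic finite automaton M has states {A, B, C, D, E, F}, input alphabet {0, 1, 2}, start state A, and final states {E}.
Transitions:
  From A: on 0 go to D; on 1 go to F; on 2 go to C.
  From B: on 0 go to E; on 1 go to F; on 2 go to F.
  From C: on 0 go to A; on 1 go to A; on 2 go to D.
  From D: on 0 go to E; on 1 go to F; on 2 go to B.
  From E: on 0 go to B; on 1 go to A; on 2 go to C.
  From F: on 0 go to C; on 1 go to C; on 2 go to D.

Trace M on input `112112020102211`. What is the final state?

C

A --1--> F
F --1--> C
C --2--> D
D --1--> F
F --1--> C
C --2--> D
D --0--> E
E --2--> C
C --0--> A
A --1--> F
F --0--> C
C --2--> D
D --2--> B
B --1--> F
F --1--> C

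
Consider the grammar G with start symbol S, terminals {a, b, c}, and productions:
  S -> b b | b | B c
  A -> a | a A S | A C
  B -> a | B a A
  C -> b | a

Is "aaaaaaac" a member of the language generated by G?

yes

S ⇒ Bc ⇒ BaAc ⇒ BaAaAc ⇒ BaAaAaAc ⇒ aaAaAaAc ⇒ aaaaAaAc ⇒ aaaaaaAc ⇒ aaaaaaac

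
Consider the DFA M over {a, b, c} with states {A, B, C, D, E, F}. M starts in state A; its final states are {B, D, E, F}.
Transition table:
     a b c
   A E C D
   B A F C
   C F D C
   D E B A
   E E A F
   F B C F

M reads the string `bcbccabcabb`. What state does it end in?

C

A --b--> C
C --c--> C
C --b--> D
D --c--> A
A --c--> D
D --a--> E
E --b--> A
A --c--> D
D --a--> E
E --b--> A
A --b--> C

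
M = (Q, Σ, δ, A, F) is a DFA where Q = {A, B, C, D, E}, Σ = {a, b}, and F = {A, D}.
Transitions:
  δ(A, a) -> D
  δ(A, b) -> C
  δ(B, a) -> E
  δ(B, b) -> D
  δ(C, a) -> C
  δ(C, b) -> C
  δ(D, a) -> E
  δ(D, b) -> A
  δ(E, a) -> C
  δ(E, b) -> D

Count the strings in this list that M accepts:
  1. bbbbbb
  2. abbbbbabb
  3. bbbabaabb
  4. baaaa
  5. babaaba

0

bbbbbb: rejected
abbbbbabb: rejected
bbbabaabb: rejected
baaaa: rejected
babaaba: rejected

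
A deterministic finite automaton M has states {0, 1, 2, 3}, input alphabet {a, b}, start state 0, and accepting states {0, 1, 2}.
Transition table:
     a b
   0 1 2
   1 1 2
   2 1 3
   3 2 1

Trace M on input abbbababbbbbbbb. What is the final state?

3

0 --a--> 1
1 --b--> 2
2 --b--> 3
3 --b--> 1
1 --a--> 1
1 --b--> 2
2 --a--> 1
1 --b--> 2
2 --b--> 3
3 --b--> 1
1 --b--> 2
2 --b--> 3
3 --b--> 1
1 --b--> 2
2 --b--> 3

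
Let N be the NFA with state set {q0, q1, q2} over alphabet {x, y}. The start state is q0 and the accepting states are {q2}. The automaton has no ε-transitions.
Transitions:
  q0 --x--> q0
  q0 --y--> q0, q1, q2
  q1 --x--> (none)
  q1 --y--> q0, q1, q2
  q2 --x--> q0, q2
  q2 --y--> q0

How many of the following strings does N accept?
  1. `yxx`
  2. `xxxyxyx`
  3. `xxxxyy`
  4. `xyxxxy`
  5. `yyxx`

`yxx`: accepted
`xxxyxyx`: accepted
`xxxxyy`: accepted
`xyxxxy`: accepted
`yyxx`: accepted

5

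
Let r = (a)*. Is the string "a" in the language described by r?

yes

Split into 1 piece a; each matches a.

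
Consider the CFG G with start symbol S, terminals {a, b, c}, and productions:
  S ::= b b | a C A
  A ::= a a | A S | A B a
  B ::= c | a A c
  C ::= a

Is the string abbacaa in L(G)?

no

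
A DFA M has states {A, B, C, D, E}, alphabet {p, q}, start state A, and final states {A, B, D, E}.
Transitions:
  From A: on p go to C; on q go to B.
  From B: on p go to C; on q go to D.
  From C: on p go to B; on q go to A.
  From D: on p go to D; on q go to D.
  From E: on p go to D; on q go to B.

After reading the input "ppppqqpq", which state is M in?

A --p--> C
C --p--> B
B --p--> C
C --p--> B
B --q--> D
D --q--> D
D --p--> D
D --q--> D

D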